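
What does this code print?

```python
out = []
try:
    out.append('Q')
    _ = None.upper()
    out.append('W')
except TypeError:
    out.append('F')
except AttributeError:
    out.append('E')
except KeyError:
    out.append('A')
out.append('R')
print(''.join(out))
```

Execution trace: 'Q' (try body) → 'E' (except AttributeError) → 'R' (after the try/except). Output: QER

Answer: QER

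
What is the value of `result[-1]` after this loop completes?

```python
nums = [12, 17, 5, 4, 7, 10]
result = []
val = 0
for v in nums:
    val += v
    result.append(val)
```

Cumulative sum ends at 55
`result` takes the values: [] → [12] → [12, 29] → [12, 29, 34] → [12, 29, 34, 38] → [12, 29, 34, 38, 45] → [12, 29, 34, 38, 45, 55]
So `result[-1]` = 55

Answer: 55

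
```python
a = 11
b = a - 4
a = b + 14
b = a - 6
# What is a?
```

Trace:
`a = 11` → a = 11
`b = a - 4` → b = 7
`a = b + 14` → a = 21
`b = a - 6` → b = 15
So a = 21

Answer: 21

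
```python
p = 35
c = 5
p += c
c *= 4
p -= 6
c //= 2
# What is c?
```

Trace:
`p = 35` → p = 35
`c = 5` → c = 5
`p += c` → p = 40
`c *= 4` → c = 20
`p -= 6` → p = 34
`c //= 2` → c = 10
So c = 10

Answer: 10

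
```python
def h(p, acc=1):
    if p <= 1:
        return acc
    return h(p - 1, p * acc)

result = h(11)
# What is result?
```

Accumulator trace (n, acc): (11, 1) -> (10, 11) -> (9, 110) -> (8, 990) -> (7, 7920) -> (6, 55440) -> (5, 332640) -> (4, 1663200) -> (3, 6652800) -> (2, 19958400) -> (1, 39916800) -> return 39916800

Answer: 39916800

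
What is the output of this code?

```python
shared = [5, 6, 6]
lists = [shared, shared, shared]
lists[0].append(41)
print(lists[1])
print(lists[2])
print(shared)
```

Key concept: list of same reference.
Step by step:
`shared = [5, 6, 6]` → shared = [5, 6, 6]
`lists = [shared, shared, shared]` → lists = [[5, 6, 6], [5, 6, 6], [5, 6, 6]]
`lists[0].append(41)` → shared = [5, 6, 6, 41]; lists = [[5, 6, 6, 41], [5, 6, 6, 41], [5, 6, 6, 41]]
`print(lists[1])` → prints [5, 6, 6, 41]
`print(lists[2])` → prints [5, 6, 6, 41]
`print(shared)` → prints [5, 6, 6, 41]

Answer:
[5, 6, 6, 41]
[5, 6, 6, 41]
[5, 6, 6, 41]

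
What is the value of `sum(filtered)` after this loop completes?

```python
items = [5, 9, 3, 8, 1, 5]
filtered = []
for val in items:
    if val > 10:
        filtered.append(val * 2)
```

Sum of doubled values > 10
`filtered` takes the values: []
So `sum(filtered)` = 0

Answer: 0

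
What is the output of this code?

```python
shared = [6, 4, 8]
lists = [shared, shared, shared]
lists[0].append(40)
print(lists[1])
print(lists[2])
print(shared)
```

Key concept: list of same reference.
Step by step:
`shared = [6, 4, 8]` → shared = [6, 4, 8]
`lists = [shared, shared, shared]` → lists = [[6, 4, 8], [6, 4, 8], [6, 4, 8]]
`lists[0].append(40)` → shared = [6, 4, 8, 40]; lists = [[6, 4, 8, 40], [6, 4, 8, 40], [6, 4, 8, 40]]
`print(lists[1])` → prints [6, 4, 8, 40]
`print(lists[2])` → prints [6, 4, 8, 40]
`print(shared)` → prints [6, 4, 8, 40]

Answer:
[6, 4, 8, 40]
[6, 4, 8, 40]
[6, 4, 8, 40]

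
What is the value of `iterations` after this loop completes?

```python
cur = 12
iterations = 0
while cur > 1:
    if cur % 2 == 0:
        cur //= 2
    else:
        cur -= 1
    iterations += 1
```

Steps to reduce 12 to 1
`iterations` takes the values: 0 → 1 → 2 → 3 → 4

Answer: 4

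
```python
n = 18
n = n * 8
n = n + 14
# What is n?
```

Trace:
`n = 18` → n = 18
`n = n * 8` → n = 144
`n = n + 14` → n = 158
So n = 158

Answer: 158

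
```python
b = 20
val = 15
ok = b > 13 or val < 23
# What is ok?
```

Trace:
`b = 20` → b = 20
`val = 15` → val = 15
`ok = b > 13 or val < 23` → ok = True
So ok = True

Answer: True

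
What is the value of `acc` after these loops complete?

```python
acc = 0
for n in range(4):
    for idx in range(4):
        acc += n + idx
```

Sum of all n+idx for n,idx in 4x4
`acc` takes the values: 0 → 1 → 3 → 6 → 7 → 9 → 12 → 16 → 18 → 21 → 25 → 30 → 33 → 37 → 42 → 48

Answer: 48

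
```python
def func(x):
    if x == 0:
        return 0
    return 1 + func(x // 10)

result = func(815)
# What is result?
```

Count of digits of 815: 3

Answer: 3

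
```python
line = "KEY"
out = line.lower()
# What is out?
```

Trace:
`line = "KEY"` → line = 'KEY'
`out = line.lower()` → out = 'key'
So out = 'key'

Answer: 'key'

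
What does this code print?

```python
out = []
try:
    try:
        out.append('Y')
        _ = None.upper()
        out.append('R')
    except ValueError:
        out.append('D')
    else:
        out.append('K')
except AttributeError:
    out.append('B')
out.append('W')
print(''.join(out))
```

Execution trace: 'Y' (try body) → 'B' (outer except AttributeError) → 'W' (after the try/except). Output: YBW

Answer: YBW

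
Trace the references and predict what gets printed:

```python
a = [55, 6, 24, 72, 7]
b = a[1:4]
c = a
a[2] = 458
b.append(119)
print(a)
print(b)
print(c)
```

Key concept: slice vs alias.
Step by step:
`a = [55, 6, 24, 72, 7]` → a = [55, 6, 24, 72, 7]
`b = a[1:4]` → b = [6, 24, 72]
`c = a` → c = [55, 6, 24, 72, 7] (same object as a)
`a[2] = 458` → a = [55, 6, 458, 72, 7] (same object as c); c = [55, 6, 458, 72, 7] (same object as a)
`b.append(119)` → b = [6, 24, 72, 119]
`print(a)` → prints [55, 6, 458, 72, 7]
`print(b)` → prints [6, 24, 72, 119]
`print(c)` → prints [55, 6, 458, 72, 7]

Answer:
[55, 6, 458, 72, 7]
[6, 24, 72, 119]
[55, 6, 458, 72, 7]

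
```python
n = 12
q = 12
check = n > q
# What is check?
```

Trace:
`n = 12` → n = 12
`q = 12` → q = 12
`check = n > q` → check = False
So check = False

Answer: False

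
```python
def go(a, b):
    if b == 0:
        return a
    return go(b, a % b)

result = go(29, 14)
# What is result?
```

go(29, 14) -> go(14, 1) -> go(1, 0) -> 1

Answer: 1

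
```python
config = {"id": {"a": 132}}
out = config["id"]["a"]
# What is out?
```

Trace:
`config = {"id": {"a": 132}}` → config = {'id': {'a': 132}}
`out = config["id"]["a"]` → out = 132
So out = 132

Answer: 132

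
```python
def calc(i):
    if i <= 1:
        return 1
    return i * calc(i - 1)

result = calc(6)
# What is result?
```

calc(6) = 6 * 5 * 4 * 3 * 2 * 1 = 720

Answer: 720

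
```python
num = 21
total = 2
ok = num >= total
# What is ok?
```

Trace:
`num = 21` → num = 21
`total = 2` → total = 2
`ok = num >= total` → ok = True
So ok = True

Answer: True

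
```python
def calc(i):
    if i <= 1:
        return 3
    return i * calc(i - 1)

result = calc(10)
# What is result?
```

calc(10) = 10 * 9 * 8 * 7 * 6 * 5 * 4 * 3 * 2 * 3 = 10886400

Answer: 10886400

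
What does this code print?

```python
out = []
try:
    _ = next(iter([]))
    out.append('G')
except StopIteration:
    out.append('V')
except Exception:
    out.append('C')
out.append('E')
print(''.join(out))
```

Execution trace: 'V' (except StopIteration) → 'E' (after the try/except). Output: VE

Answer: VE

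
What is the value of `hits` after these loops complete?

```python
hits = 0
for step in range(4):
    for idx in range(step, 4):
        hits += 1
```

Upper triangle: 4 + 3 + ... + 1
`hits` takes the values: 0 → 1 → 2 → 3 → 4 → 5 → 6 → 7 → 8 → 9 → 10

Answer: 10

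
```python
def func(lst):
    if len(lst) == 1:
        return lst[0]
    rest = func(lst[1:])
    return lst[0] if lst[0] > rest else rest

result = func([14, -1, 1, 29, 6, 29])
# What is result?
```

Recursive max over [14, -1, 1, 29, 6, 29] = 29

Answer: 29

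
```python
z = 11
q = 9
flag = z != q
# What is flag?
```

Trace:
`z = 11` → z = 11
`q = 9` → q = 9
`flag = z != q` → flag = True
So flag = True

Answer: True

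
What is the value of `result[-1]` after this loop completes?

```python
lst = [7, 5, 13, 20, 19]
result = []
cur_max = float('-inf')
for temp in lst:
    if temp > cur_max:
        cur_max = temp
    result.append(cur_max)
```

Running max ends at 20
`result` takes the values: [] → [7] → [7, 7] → [7, 7, 13] → [7, 7, 13, 20] → [7, 7, 13, 20, 20]
So `result[-1]` = 20

Answer: 20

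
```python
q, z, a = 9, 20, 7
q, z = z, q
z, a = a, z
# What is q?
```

Trace:
`q, z, a = 9, 20, 7` → q = 9; z = 20; a = 7
`q, z = z, q` → q = 20; z = 9
`z, a = a, z` → z = 7; a = 9
So q = 20

Answer: 20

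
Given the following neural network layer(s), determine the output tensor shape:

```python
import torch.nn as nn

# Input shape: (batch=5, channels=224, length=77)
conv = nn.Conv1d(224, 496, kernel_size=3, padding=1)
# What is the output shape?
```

Input: (5, 224, 77) -> Output: (5, 496, 77)

Answer: (5, 496, 77)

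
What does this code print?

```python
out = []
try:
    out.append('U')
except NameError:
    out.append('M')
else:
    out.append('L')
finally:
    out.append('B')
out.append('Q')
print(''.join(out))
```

Execution trace: 'U' (try body, no exception) → 'L' (else) → 'B' (finally) → 'Q' (after the try/except). Output: ULBQ

Answer: ULBQ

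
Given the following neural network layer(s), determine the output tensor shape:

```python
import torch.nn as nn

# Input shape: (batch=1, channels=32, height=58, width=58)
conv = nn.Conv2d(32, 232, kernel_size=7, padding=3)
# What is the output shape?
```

Input: (1, 32, 58, 58) -> Output: (1, 232, 58, 58)

Answer: (1, 232, 58, 58)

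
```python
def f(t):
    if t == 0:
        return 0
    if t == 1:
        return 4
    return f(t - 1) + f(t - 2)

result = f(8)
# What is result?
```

Build up from base cases: f(0)=0, f(1)=4, f(2)=4, f(3)=8, f(4)=12, f(5)=20, f(6)=32, ..., f(8)=84

Answer: 84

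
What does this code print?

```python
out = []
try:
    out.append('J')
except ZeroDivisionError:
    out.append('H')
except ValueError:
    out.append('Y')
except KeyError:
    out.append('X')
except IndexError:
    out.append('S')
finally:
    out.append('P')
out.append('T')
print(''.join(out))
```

Execution trace: 'J' (try body, no exception) → 'P' (finally) → 'T' (after the try/except). Output: JPT

Answer: JPT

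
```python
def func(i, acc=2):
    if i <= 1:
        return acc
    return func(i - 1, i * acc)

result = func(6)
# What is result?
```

Accumulator trace (n, acc): (6, 2) -> (5, 12) -> (4, 60) -> (3, 240) -> (2, 720) -> (1, 1440) -> return 1440

Answer: 1440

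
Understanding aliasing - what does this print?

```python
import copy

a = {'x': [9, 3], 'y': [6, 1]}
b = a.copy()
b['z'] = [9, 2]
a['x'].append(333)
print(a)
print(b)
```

Key concept: shallow copy of dict with mutable values.
Step by step:
`a = {'x': [9, 3], 'y': [6, 1]}` → a = {'x': [9, 3], 'y': [6, 1]}
`b = a.copy()` → b = {'x': [9, 3], 'y': [6, 1]}
`b['z'] = [9, 2]` → b = {'x': [9, 3], 'y': [6, 1], 'z': [9, 2]}
`a['x'].append(333)` → a = {'x': [9, 3, 333], 'y': [6, 1]}; b = {'x': [9, 3, 333], 'y': [6, 1], 'z': [9, 2]}
`print(a)` → prints {'x': [9, 3, 333], 'y': [6, 1]}
`print(b)` → prints {'x': [9, 3, 333], 'y': [6, 1], 'z': [9, 2]}

Answer:
{'x': [9, 3, 333], 'y': [6, 1]}
{'x': [9, 3, 333], 'y': [6, 1], 'z': [9, 2]}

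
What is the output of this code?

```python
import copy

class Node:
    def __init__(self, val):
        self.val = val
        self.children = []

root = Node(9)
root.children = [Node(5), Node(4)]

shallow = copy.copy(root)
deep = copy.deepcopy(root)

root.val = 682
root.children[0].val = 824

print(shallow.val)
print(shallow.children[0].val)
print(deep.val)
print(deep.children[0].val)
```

Key concept: deep copy with custom objects.
Step by step:
`root = Node(9)` → root = Node(val=9, children=[])
`root.children = [Node(5), Node(4)]` → root = Node(val=9, children=[Node(val=5, children=[]), Node(val=4, children=[])])
`shallow = copy.copy(root)` → shallow = Node(val=9, children=[Node(val=5, children=[]), Node(val=4, children=[])])
`deep = copy.deepcopy(root)` → deep = Node(val=9, children=[Node(val=5, children=[]), Node(val=4, children=[])])
`root.val = 682` → root = Node(val=682, children=[Node(val=5, children=[]), Node(val=4, children=[])])
`root.children[0].val = 824` → root = Node(val=682, children=[Node(val=824, children=[]), Node(val=4, children=[])]); shallow = Node(val=9, children=[Node(val=824, children=[]), Node(val=4, children=[])])
`print(shallow.val)` → prints 9
`print(shallow.children[0].val)` → prints 824
`print(deep.val)` → prints 9
`print(deep.children[0].val)` → prints 5

Answer:
9
824
9
5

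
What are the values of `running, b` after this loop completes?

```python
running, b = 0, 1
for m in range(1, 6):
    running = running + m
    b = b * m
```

Sum and factorial of 1 to 5
`running, b` takes the values: (0, 1) → (1, 1) → (3, 1) → (3, 2) → (6, 2) → (6, 6) → (10, 6) → (10, 24) → (15, 24) → (15, 120)

Answer: 15, 120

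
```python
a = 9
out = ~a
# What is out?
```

Trace:
`a = 9` → a = 9
`out = ~a` → out = -10
So out = -10

Answer: -10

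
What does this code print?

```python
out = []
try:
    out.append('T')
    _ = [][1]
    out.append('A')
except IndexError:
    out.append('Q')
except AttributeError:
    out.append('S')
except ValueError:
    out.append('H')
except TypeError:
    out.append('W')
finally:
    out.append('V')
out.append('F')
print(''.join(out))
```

Execution trace: 'T' (try body) → 'Q' (except IndexError) → 'V' (finally) → 'F' (after the try/except). Output: TQVF

Answer: TQVF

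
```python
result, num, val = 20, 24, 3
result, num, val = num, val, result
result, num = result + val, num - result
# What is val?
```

Trace:
`result, num, val = 20, 24, 3` → result = 20; num = 24; val = 3
`result, num, val = num, val, result` → result = 24; num = 3; val = 20
`result, num = result + val, num - result` → result = 44; num = -21
So val = 20

Answer: 20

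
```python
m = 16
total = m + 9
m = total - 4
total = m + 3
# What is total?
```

Trace:
`m = 16` → m = 16
`total = m + 9` → total = 25
`m = total - 4` → m = 21
`total = m + 3` → total = 24
So total = 24

Answer: 24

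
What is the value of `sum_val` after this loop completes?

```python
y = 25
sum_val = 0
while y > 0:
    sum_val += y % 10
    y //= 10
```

Sum digits of 25
`sum_val` takes the values: 0 → 5 → 7

Answer: 7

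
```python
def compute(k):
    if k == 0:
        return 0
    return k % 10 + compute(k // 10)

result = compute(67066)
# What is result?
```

Sum of digits of 67066: 6 + 6 + 0 + 7 + 6 = 25

Answer: 25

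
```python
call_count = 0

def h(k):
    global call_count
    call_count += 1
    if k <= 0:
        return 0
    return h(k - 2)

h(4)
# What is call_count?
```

Linear recursion stepping by 2: 3 calls from k=4 down to ≤0.

Answer: 3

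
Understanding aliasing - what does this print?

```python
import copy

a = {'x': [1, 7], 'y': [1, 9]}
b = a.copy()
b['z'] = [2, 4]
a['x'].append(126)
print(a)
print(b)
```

Key concept: shallow copy of dict with mutable values.
Step by step:
`a = {'x': [1, 7], 'y': [1, 9]}` → a = {'x': [1, 7], 'y': [1, 9]}
`b = a.copy()` → b = {'x': [1, 7], 'y': [1, 9]}
`b['z'] = [2, 4]` → b = {'x': [1, 7], 'y': [1, 9], 'z': [2, 4]}
`a['x'].append(126)` → a = {'x': [1, 7, 126], 'y': [1, 9]}; b = {'x': [1, 7, 126], 'y': [1, 9], 'z': [2, 4]}
`print(a)` → prints {'x': [1, 7, 126], 'y': [1, 9]}
`print(b)` → prints {'x': [1, 7, 126], 'y': [1, 9], 'z': [2, 4]}

Answer:
{'x': [1, 7, 126], 'y': [1, 9]}
{'x': [1, 7, 126], 'y': [1, 9], 'z': [2, 4]}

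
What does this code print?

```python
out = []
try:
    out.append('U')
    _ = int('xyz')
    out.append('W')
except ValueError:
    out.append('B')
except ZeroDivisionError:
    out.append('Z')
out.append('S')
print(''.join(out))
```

Execution trace: 'U' (try body) → 'B' (except ValueError) → 'S' (after the try/except). Output: UBS

Answer: UBS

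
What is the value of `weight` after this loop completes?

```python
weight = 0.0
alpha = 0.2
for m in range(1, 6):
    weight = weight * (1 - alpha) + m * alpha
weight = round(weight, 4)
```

Moving average with lr=0.2
`weight` takes the values: 0.0 → 0.2 → 0.56 → 1.048 → 1.6384 → 2.31072 → 2.3107

Answer: 2.3107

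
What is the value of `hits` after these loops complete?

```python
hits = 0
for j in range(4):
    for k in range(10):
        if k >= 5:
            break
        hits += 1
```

Inner breaks at 5, outer runs 4 times
`hits` takes the values: 0 → 1 → 2 → 3 → 4 → 5 → 6 → 7 → 8 → 9 → 10 → 11 → 12 → 13 → 14 → 15 → 16 → 17 → 18 → 19 → 20

Answer: 20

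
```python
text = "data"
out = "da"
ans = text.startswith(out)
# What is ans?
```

Trace:
`text = "data"` → text = 'data'
`out = "da"` → out = 'da'
`ans = text.startswith(out)` → ans = True
So ans = True

Answer: True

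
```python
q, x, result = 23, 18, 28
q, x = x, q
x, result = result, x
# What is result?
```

Trace:
`q, x, result = 23, 18, 28` → q = 23; x = 18; result = 28
`q, x = x, q` → q = 18; x = 23
`x, result = result, x` → x = 28; result = 23
So result = 23

Answer: 23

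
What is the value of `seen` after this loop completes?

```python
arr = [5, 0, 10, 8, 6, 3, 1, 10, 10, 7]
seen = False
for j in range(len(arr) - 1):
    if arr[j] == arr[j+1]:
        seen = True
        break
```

Check consecutive duplicates in [5, 0, 10, 8, 6, 3, 1, 10, 10, 7]
`seen` takes the values: False → True

Answer: True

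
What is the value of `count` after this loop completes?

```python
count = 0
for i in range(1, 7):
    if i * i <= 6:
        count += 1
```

Count numbers where i² ≤ 6
`count` takes the values: 0 → 1 → 2

Answer: 2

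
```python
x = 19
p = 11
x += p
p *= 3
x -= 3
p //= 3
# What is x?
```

Trace:
`x = 19` → x = 19
`p = 11` → p = 11
`x += p` → x = 30
`p *= 3` → p = 33
`x -= 3` → x = 27
`p //= 3` → p = 11
So x = 27

Answer: 27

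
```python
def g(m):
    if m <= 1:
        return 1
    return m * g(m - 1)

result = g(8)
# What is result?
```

g(8) = 8 * 7 * 6 * 5 * 4 * 3 * 2 * 1 = 40320

Answer: 40320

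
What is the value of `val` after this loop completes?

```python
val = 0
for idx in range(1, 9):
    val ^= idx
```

XOR of 1 to 8
`val` takes the values: 0 → 1 → 3 → 0 → 4 → 1 → 7 → 0 → 8

Answer: 8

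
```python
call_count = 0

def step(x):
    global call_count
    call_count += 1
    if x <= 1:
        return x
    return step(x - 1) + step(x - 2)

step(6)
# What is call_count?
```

Calls(x) = 1 + Calls(x-1) + Calls(x-2); Calls(0)=Calls(1)=1. For x=6 this gives 25.

Answer: 25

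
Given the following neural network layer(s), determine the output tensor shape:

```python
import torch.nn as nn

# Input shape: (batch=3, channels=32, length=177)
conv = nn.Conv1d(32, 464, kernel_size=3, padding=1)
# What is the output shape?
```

Input: (3, 32, 177) -> Output: (3, 464, 177)

Answer: (3, 464, 177)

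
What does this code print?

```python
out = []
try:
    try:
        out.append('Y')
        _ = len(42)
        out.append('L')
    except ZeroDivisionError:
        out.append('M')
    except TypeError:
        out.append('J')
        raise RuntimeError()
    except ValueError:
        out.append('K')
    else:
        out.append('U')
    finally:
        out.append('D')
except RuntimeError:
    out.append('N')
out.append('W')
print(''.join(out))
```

Execution trace: 'Y' (try body) → 'J' (except TypeError) → 'D' (finally) → 'N' (outer except RuntimeError) → 'W' (after the try/except). Output: YJDNW

Answer: YJDNW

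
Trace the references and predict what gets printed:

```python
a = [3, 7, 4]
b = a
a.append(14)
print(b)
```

Key concept: basic list aliasing.
Step by step:
`a = [3, 7, 4]` → a = [3, 7, 4]
`b = a` → b = [3, 7, 4] (same object as a)
`a.append(14)` → a = [3, 7, 4, 14] (same object as b); b = [3, 7, 4, 14] (same object as a)
`print(b)` → prints [3, 7, 4, 14]

Answer: [3, 7, 4, 14]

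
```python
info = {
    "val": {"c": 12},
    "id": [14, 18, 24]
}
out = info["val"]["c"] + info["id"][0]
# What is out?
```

Trace:
`info = { ...` → info = {'val': {'c': 12}, 'id': [14, 18, 24]}
`out = info["val"]["c"] + info["id"][0]` → out = 26
So out = 26

Answer: 26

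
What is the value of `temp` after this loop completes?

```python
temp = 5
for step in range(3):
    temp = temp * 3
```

Multiply by 3, 3 times: 5 * 3^3 = 135
`temp` takes the values: 5 → 15 → 45 → 135

Answer: 135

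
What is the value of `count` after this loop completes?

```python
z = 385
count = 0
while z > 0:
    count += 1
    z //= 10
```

Count digits by repeated division by 10
`count` takes the values: 0 → 1 → 2 → 3

Answer: 3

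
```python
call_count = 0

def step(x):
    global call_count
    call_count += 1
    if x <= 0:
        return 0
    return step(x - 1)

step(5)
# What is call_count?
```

Linear recursion stepping by 1: 6 calls from x=5 down to ≤0.

Answer: 6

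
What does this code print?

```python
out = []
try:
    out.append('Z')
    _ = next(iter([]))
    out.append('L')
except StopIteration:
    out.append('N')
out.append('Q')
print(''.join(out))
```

Execution trace: 'Z' (try body) → 'N' (except StopIteration) → 'Q' (after the try/except). Output: ZNQ

Answer: ZNQ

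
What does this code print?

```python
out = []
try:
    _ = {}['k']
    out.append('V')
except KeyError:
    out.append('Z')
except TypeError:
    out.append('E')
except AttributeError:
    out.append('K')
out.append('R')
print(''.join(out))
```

Execution trace: 'Z' (except KeyError) → 'R' (after the try/except). Output: ZR

Answer: ZR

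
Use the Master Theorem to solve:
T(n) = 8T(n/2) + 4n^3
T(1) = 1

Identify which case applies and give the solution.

a=8, b=2, f(n)=4n^3. log_2(8) = 3. Since c=3 = 3, Case 2 applies: T(n) = Θ(n^log_b(a) · log n) = O(n^3 log n).

Answer: O(n^3 log n) - Case 2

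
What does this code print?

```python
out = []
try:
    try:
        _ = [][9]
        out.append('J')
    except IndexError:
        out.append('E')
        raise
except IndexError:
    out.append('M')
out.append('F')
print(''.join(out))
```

Execution trace: 'E' (except IndexError) → 'M' (outer except IndexError) → 'F' (after the try/except). Output: EMF

Answer: EMF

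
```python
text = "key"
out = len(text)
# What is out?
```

Trace:
`text = "key"` → text = 'key'
`out = len(text)` → out = 3
So out = 3

Answer: 3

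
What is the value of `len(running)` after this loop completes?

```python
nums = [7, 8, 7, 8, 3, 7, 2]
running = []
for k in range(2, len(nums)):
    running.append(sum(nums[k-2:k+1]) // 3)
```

Number of 3-element averages
`running` takes the values: [] → [7] → [7, 7] → [7, 7, 6] → [7, 7, 6, 6] → [7, 7, 6, 6, 4]
So `len(running)` = 5

Answer: 5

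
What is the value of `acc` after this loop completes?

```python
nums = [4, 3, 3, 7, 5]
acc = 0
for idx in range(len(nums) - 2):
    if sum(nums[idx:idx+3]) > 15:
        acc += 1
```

Count windows with sum > 15
`acc` takes the values: 0

Answer: 0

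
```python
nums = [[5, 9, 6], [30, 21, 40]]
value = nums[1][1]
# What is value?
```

Trace:
`nums = [[5, 9, 6], [30, 21, 40]]` → nums = [[5, 9, 6], [30, 21, 40]]
`value = nums[1][1]` → value = 21
So value = 21

Answer: 21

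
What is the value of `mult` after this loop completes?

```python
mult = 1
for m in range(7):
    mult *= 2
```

2^7 = 128
`mult` takes the values: 1 → 2 → 4 → 8 → 16 → 32 → 64 → 128

Answer: 128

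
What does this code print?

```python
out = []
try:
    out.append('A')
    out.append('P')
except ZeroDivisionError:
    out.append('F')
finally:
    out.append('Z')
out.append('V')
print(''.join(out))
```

Execution trace: 'A' (try body) → 'P' (try body, no exception) → 'Z' (finally) → 'V' (after the try/except). Output: APZV

Answer: APZV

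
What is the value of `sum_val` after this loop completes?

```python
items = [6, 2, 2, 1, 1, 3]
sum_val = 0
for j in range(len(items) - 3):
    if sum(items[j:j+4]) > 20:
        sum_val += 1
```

Count windows with sum > 20
`sum_val` takes the values: 0

Answer: 0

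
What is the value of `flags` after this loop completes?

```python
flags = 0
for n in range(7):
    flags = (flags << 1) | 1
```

Build 7 consecutive 1-bits: 0b1111111
`flags` takes the values: 0 → 1 → 3 → 7 → 15 → 31 → 63 → 127

Answer: 127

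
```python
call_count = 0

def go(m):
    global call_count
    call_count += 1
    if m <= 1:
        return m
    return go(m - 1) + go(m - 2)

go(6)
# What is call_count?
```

Calls(m) = 1 + Calls(m-1) + Calls(m-2); Calls(0)=Calls(1)=1. For m=6 this gives 25.

Answer: 25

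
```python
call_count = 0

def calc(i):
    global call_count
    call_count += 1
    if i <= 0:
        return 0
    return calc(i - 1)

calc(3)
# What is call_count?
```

Linear recursion stepping by 1: 4 calls from i=3 down to ≤0.

Answer: 4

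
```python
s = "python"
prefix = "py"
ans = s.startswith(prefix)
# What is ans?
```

Trace:
`s = "python"` → s = 'python'
`prefix = "py"` → prefix = 'py'
`ans = s.startswith(prefix)` → ans = True
So ans = True

Answer: True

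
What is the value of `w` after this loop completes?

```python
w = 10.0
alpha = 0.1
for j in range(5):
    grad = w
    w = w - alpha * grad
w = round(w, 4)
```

Gradient descent: w = 10.0 * (1 - 0.1)^5
`w` takes the values: 10.0 → 9.0 → 8.1 → 7.29 → 6.561 → 5.9049

Answer: 5.9049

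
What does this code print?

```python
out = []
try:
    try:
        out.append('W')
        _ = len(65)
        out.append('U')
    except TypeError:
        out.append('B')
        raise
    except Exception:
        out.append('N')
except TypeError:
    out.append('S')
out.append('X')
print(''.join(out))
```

Execution trace: 'W' (inner try body) → 'B' (inner except TypeError) → 'S' (outer except TypeError) → 'X' (after the try/except). Output: WBSX

Answer: WBSX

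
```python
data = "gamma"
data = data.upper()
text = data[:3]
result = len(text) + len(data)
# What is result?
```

Trace:
`data = "gamma"` → data = 'gamma'
`data = data.upper()` → data = 'GAMMA'
`text = data[:3]` → text = 'GAM'
`result = len(text) + len(data)` → result = 8
So result = 8

Answer: 8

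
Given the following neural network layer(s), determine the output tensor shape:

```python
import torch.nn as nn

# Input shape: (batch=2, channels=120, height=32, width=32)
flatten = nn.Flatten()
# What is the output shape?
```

Input: (2, 120, 32, 32) -> Output: (2, 122880)

Answer: (2, 122880)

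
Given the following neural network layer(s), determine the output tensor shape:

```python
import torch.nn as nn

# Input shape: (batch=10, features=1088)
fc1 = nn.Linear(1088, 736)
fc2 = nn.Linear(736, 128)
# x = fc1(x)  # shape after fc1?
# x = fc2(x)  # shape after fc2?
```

Input: (10, 1088) -> after fc1: (10, 736) -> Output: (10, 128)

Answer: (10, 128)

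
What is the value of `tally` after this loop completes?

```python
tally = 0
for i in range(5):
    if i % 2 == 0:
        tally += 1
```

Count numbers divisible by 2 in range(5)
`tally` takes the values: 0 → 1 → 2 → 3

Answer: 3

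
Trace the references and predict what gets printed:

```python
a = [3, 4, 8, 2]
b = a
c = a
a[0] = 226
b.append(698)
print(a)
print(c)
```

Key concept: multiple aliases.
Step by step:
`a = [3, 4, 8, 2]` → a = [3, 4, 8, 2]
`b = a` → b = [3, 4, 8, 2] (same object as a)
`c = a` → c = [3, 4, 8, 2] (same object as a, b)
`a[0] = 226` → a = [226, 4, 8, 2] (same object as b, c); b = [226, 4, 8, 2] (same object as a, c); c = [226, 4, 8, 2] (same object as a, b)
`b.append(698)` → a = [226, 4, 8, 2, 698] (same object as b, c); b = [226, 4, 8, 2, 698] (same object as a, c); c = [226, 4, 8, 2, 698] (same object as a, b)
`print(a)` → prints [226, 4, 8, 2, 698]
`print(c)` → prints [226, 4, 8, 2, 698]

Answer:
[226, 4, 8, 2, 698]
[226, 4, 8, 2, 698]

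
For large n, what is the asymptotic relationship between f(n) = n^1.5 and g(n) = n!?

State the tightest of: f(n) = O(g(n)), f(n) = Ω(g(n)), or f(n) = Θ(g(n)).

n^1.5 vs n!: f(n) = O(g(n)) but not Ω(g(n)) — n! grows strictly faster than n^1.5.

Answer: f(n) = O(g(n)) but not Ω(g(n)) — n! grows strictly faster than n^1.5.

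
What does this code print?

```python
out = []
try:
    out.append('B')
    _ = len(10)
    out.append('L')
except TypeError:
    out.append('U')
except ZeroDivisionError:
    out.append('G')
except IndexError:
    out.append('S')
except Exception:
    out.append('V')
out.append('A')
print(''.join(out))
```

Execution trace: 'B' (try body) → 'U' (except TypeError) → 'A' (after the try/except). Output: BUA

Answer: BUA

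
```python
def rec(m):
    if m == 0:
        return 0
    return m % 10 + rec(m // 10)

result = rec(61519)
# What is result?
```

Sum of digits of 61519: 9 + 1 + 5 + 1 + 6 = 22

Answer: 22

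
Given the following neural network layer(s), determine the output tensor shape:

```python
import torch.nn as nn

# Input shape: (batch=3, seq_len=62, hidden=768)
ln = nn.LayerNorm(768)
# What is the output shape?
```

Input: (3, 62, 768) -> Output: (3, 62, 768)

Answer: (3, 62, 768)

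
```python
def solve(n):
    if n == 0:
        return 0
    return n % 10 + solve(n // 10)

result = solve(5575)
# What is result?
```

Sum of digits of 5575: 5 + 7 + 5 + 5 = 22

Answer: 22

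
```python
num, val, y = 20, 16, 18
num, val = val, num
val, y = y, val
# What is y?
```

Trace:
`num, val, y = 20, 16, 18` → num = 20; val = 16; y = 18
`num, val = val, num` → num = 16; val = 20
`val, y = y, val` → val = 18; y = 20
So y = 20

Answer: 20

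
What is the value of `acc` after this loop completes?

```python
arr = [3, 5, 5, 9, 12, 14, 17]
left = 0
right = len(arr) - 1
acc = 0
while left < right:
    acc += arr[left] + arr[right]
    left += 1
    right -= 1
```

Sum of pairs from ends
`acc` takes the values: 0 → 20 → 39 → 56

Answer: 56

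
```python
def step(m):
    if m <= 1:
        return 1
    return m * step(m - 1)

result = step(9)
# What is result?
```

step(9) = 9 * 8 * 7 * 6 * 5 * 4 * 3 * 2 * 1 = 362880

Answer: 362880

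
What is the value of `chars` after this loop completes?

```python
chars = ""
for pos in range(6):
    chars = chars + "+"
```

Repeat '+' 6 times
`chars` takes the values: "" → "+" → "++" → "+++" → "++++" → "+++++" → "++++++"

Answer: "++++++"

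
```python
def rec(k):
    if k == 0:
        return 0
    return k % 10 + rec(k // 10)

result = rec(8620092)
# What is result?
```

Sum of digits of 8620092: 2 + 9 + 0 + 0 + 2 + 6 + 8 = 27

Answer: 27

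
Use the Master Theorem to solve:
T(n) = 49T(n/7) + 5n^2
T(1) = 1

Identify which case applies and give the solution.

a=49, b=7, f(n)=5n^2. log_7(49) = 2. Since c=2 = 2, Case 2 applies: T(n) = Θ(n^log_b(a) · log n) = O(n^2 log n).

Answer: O(n^2 log n) - Case 2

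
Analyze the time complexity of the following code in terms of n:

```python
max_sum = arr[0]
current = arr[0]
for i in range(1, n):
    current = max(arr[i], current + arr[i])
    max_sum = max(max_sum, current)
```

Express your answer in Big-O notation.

This is Kadane's algorithm for maximum subarray. Time complexity: O(n).

Answer: O(n)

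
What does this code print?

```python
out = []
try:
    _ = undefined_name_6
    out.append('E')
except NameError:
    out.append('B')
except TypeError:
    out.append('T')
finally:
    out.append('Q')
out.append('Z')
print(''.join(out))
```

Execution trace: 'B' (except NameError) → 'Q' (finally) → 'Z' (after the try/except). Output: BQZ

Answer: BQZ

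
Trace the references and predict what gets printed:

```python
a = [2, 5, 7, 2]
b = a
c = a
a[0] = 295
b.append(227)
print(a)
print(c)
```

Key concept: multiple aliases.
Step by step:
`a = [2, 5, 7, 2]` → a = [2, 5, 7, 2]
`b = a` → b = [2, 5, 7, 2] (same object as a)
`c = a` → c = [2, 5, 7, 2] (same object as a, b)
`a[0] = 295` → a = [295, 5, 7, 2] (same object as b, c); b = [295, 5, 7, 2] (same object as a, c); c = [295, 5, 7, 2] (same object as a, b)
`b.append(227)` → a = [295, 5, 7, 2, 227] (same object as b, c); b = [295, 5, 7, 2, 227] (same object as a, c); c = [295, 5, 7, 2, 227] (same object as a, b)
`print(a)` → prints [295, 5, 7, 2, 227]
`print(c)` → prints [295, 5, 7, 2, 227]

Answer:
[295, 5, 7, 2, 227]
[295, 5, 7, 2, 227]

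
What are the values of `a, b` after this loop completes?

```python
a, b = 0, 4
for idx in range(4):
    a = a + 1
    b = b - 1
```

a goes 0→4, b goes 4→0
`a, b` takes the values: (0, 4) → (1, 4) → (1, 3) → (2, 3) → (2, 2) → (3, 2) → (3, 1) → (4, 1) → (4, 0)

Answer: 4, 0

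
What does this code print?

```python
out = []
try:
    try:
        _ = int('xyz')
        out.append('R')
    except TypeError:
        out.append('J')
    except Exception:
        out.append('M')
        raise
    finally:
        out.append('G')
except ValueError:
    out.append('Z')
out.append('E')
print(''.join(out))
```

Execution trace: 'M' (inner except Exception) → 'G' (inner finally) → 'Z' (outer except ValueError) → 'E' (after the try/except). Output: MGZE

Answer: MGZE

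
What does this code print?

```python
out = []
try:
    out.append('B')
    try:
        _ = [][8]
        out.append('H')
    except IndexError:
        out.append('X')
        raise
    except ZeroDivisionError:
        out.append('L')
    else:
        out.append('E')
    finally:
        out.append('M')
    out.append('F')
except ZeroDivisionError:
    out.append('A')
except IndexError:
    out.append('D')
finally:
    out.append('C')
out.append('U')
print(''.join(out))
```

Execution trace: 'B' (try body) → 'X' (inner except IndexError) → 'M' (inner finally) → 'D' (except IndexError) → 'C' (finally) → 'U' (after the try/except). Output: BXMDCU

Answer: BXMDCU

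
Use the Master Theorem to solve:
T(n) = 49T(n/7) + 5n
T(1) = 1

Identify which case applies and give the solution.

a=49, b=7, f(n)=5n. log_7(49) = 2. Since c=1 < 2, Case 1 applies: T(n) = Θ(n^log_b(a)) = O(n^2).

Answer: O(n^2) - Case 1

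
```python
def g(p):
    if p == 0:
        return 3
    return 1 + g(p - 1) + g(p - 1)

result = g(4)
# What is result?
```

g(p) = 1 + 2·g(p-1), g(0)=3. Closed form: (3+1)·2^4 - 1 = 63.

Answer: 63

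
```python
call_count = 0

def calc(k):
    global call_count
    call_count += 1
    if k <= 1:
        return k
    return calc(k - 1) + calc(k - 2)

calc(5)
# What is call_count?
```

Calls(k) = 1 + Calls(k-1) + Calls(k-2); Calls(0)=Calls(1)=1. For k=5 this gives 15.

Answer: 15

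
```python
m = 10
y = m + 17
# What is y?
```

Trace:
`m = 10` → m = 10
`y = m + 17` → y = 27
So y = 27

Answer: 27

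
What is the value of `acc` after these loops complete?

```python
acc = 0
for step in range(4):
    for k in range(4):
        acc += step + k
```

Sum of all step+k for step,k in 4x4
`acc` takes the values: 0 → 1 → 3 → 6 → 7 → 9 → 12 → 16 → 18 → 21 → 25 → 30 → 33 → 37 → 42 → 48

Answer: 48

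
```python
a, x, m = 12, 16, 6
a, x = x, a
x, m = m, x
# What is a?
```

Trace:
`a, x, m = 12, 16, 6` → a = 12; x = 16; m = 6
`a, x = x, a` → a = 16; x = 12
`x, m = m, x` → x = 6; m = 12
So a = 16

Answer: 16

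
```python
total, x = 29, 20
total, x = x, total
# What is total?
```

Trace:
`total, x = 29, 20` → total = 29; x = 20
`total, x = x, total` → total = 20; x = 29
So total = 20

Answer: 20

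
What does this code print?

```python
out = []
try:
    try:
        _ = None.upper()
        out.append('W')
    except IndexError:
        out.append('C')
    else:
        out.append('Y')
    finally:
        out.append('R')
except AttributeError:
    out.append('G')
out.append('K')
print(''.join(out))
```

Execution trace: 'R' (finally) → 'G' (outer except AttributeError) → 'K' (after the try/except). Output: RGK

Answer: RGK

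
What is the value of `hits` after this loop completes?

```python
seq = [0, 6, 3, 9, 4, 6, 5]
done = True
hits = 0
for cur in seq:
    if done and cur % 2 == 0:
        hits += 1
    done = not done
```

Count even values at even positions
`hits` takes the values: 0 → 1 → 2

Answer: 2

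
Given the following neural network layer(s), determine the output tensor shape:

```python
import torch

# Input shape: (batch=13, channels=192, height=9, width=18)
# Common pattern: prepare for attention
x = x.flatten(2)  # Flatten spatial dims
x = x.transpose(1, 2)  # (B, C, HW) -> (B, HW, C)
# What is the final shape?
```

Input: (13, 192, 9, 18) -> after flatten(2): (13, 192, 162) -> Output: (13, 162, 192)

Answer: (13, 162, 192)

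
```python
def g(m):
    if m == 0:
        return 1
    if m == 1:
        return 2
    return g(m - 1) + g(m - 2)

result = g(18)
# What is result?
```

Build up from base cases: g(0)=1, g(1)=2, g(2)=3, g(3)=5, g(4)=8, g(5)=13, g(6)=21, ..., g(18)=6765

Answer: 6765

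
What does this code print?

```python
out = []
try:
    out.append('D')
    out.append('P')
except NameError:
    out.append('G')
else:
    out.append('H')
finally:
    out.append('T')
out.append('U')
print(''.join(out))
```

Execution trace: 'D' (try body) → 'P' (try body, no exception) → 'H' (else) → 'T' (finally) → 'U' (after the try/except). Output: DPHTU

Answer: DPHTU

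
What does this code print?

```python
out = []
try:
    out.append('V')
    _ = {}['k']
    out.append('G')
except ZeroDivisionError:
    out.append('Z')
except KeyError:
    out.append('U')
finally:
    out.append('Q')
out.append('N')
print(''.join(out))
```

Execution trace: 'V' (try body) → 'U' (except KeyError) → 'Q' (finally) → 'N' (after the try/except). Output: VUQN

Answer: VUQN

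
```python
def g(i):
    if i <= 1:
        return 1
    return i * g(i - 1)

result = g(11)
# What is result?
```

g(11) = 11 * 10 * 9 * 8 * 7 * 6 * 5 * 4 * 3 * 2 * 1 = 39916800

Answer: 39916800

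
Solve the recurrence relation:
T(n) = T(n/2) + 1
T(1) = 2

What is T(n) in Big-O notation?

Each step divides n by 2 and adds 1. After log_2(n) steps we reach T(1)=2. So T(n) = 1·log_2(n) + 2 = O(log n).

Answer: O(log n)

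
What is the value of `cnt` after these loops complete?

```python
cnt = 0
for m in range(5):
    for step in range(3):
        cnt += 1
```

5 * 3 = 15
`cnt` takes the values: 0 → 1 → 2 → 3 → 4 → 5 → 6 → 7 → 8 → 9 → 10 → 11 → 12 → 13 → 14 → 15

Answer: 15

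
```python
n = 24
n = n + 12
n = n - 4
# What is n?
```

Trace:
`n = 24` → n = 24
`n = n + 12` → n = 36
`n = n - 4` → n = 32
So n = 32

Answer: 32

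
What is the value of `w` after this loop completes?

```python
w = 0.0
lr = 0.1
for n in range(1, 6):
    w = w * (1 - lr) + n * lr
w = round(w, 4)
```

Moving average with lr=0.1
`w` takes the values: 0.0 → 0.1 → 0.29 → 0.561 → 0.9049 → 1.31441 → 1.3144

Answer: 1.3144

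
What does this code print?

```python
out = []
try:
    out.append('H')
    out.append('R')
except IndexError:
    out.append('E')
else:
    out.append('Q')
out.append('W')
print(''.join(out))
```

Execution trace: 'H' (try body) → 'R' (try body, no exception) → 'Q' (else) → 'W' (after the try/except). Output: HRQW

Answer: HRQW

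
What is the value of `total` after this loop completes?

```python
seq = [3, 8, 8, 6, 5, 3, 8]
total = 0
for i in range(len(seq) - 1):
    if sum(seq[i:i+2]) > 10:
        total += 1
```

Count windows with sum > 10
`total` takes the values: 0 → 1 → 2 → 3 → 4 → 5

Answer: 5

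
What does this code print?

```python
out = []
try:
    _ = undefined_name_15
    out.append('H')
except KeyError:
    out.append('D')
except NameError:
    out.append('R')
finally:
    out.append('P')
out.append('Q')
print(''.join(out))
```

Execution trace: 'R' (except NameError) → 'P' (finally) → 'Q' (after the try/except). Output: RPQ

Answer: RPQ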